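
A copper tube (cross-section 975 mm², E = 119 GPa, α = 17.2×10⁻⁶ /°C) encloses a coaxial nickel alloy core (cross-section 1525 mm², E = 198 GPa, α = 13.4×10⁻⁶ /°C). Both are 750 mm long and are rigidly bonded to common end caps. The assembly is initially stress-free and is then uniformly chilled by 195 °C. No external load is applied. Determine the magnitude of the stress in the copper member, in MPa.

Both members must finish at the same length. With the larger α, the copper tends to over-contract; the plates restrain it, putting the copper in tension and the nickel alloy in compression. With no external load the two internal forces are equal and opposite, magnitude P.
Setting the final lengths equal and cancelling L: (α₁ − α₂)ΔT = P/(A₁E₁) + P/(A₂E₂).
|α₁ − α₂|·ΔT = 3.8×10⁻⁶ × 195 = 0.000741.
1/(A₁E₁) + 1/(A₂E₂) = 1/(975×119×10³) + 1/(1525×198×10³) = 1.193×10⁻⁸ N⁻¹.
P = 0.000741 / 1.193×10⁻⁸ = 62110 N = 62.11 kN.
σ_{copper} = P/A₁ = 62110/975 = 63.7 MPa, tensile.

σ ≈ 63.7 MPa (tensile)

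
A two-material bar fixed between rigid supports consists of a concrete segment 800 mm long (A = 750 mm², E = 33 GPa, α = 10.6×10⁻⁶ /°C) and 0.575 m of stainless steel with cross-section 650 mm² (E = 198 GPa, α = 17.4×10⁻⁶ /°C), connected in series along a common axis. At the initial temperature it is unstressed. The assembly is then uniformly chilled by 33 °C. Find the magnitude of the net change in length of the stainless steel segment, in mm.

|ΔL| ≈ 0.256 mm

With the walls removed the bar would change length by δ_free = Σ αᵢΔT Lᵢ = 10.6×10⁻⁶×33×800 + 17.4×10⁻⁶×33×575 = 0.61 mm.
Since the ends are fixed, an axial force P builds up, equal in every segment, with P · Σ Lᵢ/(AᵢEᵢ) = δ_free.
The series flexibility is Σ Lᵢ/(AᵢEᵢ) = 800/(750×33×10³) + 575/(650×198×10³) = 3.679×10⁻⁵ mm/N.
So P = 0.61 / 3.679×10⁻⁵ = 16.58 kN, tensile.
For the stainless steel segment, free thermal change = 17.4×10⁻⁶×33×575 = 0.3302 mm and elastic change from P = 16580×575/(650×198×10³) = 0.07408 mm; these oppose, so the net change is 0.256 mm (segment shortens).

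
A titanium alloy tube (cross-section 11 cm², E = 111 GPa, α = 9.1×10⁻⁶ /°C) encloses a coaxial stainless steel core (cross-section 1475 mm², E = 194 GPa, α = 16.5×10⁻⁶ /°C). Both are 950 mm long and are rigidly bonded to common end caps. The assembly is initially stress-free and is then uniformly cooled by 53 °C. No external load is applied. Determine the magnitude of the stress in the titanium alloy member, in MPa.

The stainless steel has the larger α, so on cooling it would change length more than the titanium alloy if both were free. The rigid plates force a common final length, so the stainless steel is put into tension and the titanium alloy into compression, with equal and opposite forces P (no external load).
Compatibility of the two members (thermal + elastic change equal): (α₁ − α₂)ΔT = P·[1/(A₁E₁) + 1/(A₂E₂)].
|α₁ − α₂|·ΔT = 7.4×10⁻⁶ × 53 = 0.0003922.
1/(A₁E₁) + 1/(A₂E₂) = 1/(1100×111×10³) + 1/(1475×194×10³) = 1.168×10⁻⁸ N⁻¹.
So P = 0.0003922 / 1.168×10⁻⁸ = 33.57 kN.
σ_{titanium alloy} = P/A₁ = 33570/1100 = 30.51 MPa, compressive.

σ ≈ 30.5 MPa (compressive)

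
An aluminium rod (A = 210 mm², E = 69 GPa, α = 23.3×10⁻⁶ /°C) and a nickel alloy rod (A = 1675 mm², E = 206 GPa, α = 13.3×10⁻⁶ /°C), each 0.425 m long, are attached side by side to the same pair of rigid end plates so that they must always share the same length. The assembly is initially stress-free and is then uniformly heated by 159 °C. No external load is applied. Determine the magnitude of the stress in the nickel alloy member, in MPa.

Equilibrium of a rigid end plate with no external load gives equal and opposite internal forces ±P in the two members. Since α_{aluminium} > α_{nickel alloy}, heating drives the aluminium into compression and the nickel alloy into tension.
Setting the final lengths equal and cancelling L: (α₁ − α₂)ΔT = P/(A₁E₁) + P/(A₂E₂).
|α₁ − α₂|·ΔT = 10×10⁻⁶ × 159 = 0.00159.
1/(A₁E₁) + 1/(A₂E₂) = 1/(210×69×10³) + 1/(1675×206×10³) = 7.191×10⁻⁸ N⁻¹.
P = 0.00159 / 7.191×10⁻⁸ = 22110 N = 22.11 kN.
σ_{nickel alloy} = P/A₂ = 22110/1675 = 13.2 MPa, tensile.

σ ≈ 13.2 MPa (tensile)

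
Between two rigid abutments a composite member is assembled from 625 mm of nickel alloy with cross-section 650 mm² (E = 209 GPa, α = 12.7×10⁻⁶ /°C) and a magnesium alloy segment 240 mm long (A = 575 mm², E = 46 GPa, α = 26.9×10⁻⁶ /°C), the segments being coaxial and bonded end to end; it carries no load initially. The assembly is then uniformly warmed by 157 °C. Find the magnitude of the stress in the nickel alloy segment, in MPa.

With the walls removed the bar would change length by δ_free = Σ αᵢΔT Lᵢ = 12.7×10⁻⁶×157×625 + 26.9×10⁻⁶×157×240 = 2.26 mm.
Since the ends are fixed, an axial force P builds up, equal in every segment, with P · Σ Lᵢ/(AᵢEᵢ) = δ_free.
Σ Lᵢ/(AᵢEᵢ) = 625/(650×209×10³) + 240/(575×46×10³) = 1.367×10⁻⁵ mm/N.
Hence P = δ_free / Σ(L/AE) = 2.26/1.367×10⁻⁵ = 165.3 kN (compressive).
σ_{nickel alloy} = P / A = 165300 / 650 = 254.2 MPa.

σ ≈ 254 MPa (compressive)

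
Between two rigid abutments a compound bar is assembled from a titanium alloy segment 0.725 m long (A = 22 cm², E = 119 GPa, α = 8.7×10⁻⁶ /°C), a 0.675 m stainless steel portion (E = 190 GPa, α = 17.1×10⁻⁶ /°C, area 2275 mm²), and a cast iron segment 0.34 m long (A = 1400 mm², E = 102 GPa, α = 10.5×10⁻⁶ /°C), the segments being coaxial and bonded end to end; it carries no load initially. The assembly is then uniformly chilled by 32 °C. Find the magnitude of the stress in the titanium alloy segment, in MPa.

σ ≈ 46.4 MPa (tensile)

If the supports were absent, the total length change would be Σ αᵢΔT Lᵢ = 8.7×10⁻⁶×32×725 + 17.1×10⁻⁶×32×675 + 10.5×10⁻⁶×32×340 = 0.6854 mm.
Since the ends are fixed, an axial force P builds up, equal in every segment, with P · Σ Lᵢ/(AᵢEᵢ) = δ_free.
The series flexibility is Σ Lᵢ/(AᵢEᵢ) = 725/(2200×119×10³) + 675/(2275×190×10³) + 340/(1400×102×10³) = 6.712×10⁻⁶ mm/N.
Hence P = δ_free / Σ(L/AE) = 0.6854/6.712×10⁻⁶ = 102.1 kN (tensile).
σ_{titanium alloy} = P / A = 102100 / 2200 = 46.42 MPa.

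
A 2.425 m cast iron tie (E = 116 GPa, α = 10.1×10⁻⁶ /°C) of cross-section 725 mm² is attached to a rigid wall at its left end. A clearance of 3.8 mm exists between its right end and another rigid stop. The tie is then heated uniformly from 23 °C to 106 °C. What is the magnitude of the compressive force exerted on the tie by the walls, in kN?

Unrestrained expansion: δ_free = αΔT L = 10.1×10⁻⁶ × 83 × 2425 = 2.033 mm.
This is smaller than the 3.8 mm clearance, so the tie expands freely without reaching the stop — the stress is zero.

P ≈ 0 kN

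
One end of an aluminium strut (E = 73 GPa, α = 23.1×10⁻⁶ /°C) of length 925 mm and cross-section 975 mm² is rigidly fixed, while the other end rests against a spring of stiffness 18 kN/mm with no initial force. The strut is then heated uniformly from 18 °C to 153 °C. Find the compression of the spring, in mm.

δ ≈ 2.34 mm

If the spring were absent the strut would lengthen by αΔT L = 23.1×10⁻⁶ × 135 × 925 = 2.885 mm.
With a force P in the spring, the elastic change of the strut is PL/(AE) and that of the spring is P/k; compatibility requires their sum to equal δ_free.
So P = δ_free / [L/(AE) + 1/k] = 2.885 / [ 925/(975×73×10³) + 1/(18×10³) ].
P = 2.885 / 6.855×10⁻⁵ = 42080 N.
Spring compression = P/k = 42080/(18×10³) = 2.338 mm.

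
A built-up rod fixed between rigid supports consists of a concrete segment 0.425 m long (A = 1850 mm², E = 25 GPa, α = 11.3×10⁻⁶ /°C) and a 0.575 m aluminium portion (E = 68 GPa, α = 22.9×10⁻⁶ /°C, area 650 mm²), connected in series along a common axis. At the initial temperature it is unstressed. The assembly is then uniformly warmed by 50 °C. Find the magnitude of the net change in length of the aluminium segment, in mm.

With the walls removed the bar would change length by δ_free = Σ αᵢΔT Lᵢ = 11.3×10⁻⁶×50×425 + 22.9×10⁻⁶×50×575 = 0.8985 mm.
Since the ends are fixed, an axial force P builds up, equal in every segment, with P · Σ Lᵢ/(AᵢEᵢ) = δ_free.
Σ Lᵢ/(AᵢEᵢ) = 425/(1850×25×10³) + 575/(650×68×10³) = 2.22×10⁻⁵ mm/N.
So P = 0.8985 / 2.22×10⁻⁵ = 40.48 kN, compressive.
For the aluminium segment, free thermal change = 22.9×10⁻⁶×50×575 = 0.6584 mm and elastic change from P = 40480×575/(650×68×10³) = 0.5266 mm; these oppose, so the net change is 0.132 mm (segment lengthens).

|ΔL| ≈ 0.132 mm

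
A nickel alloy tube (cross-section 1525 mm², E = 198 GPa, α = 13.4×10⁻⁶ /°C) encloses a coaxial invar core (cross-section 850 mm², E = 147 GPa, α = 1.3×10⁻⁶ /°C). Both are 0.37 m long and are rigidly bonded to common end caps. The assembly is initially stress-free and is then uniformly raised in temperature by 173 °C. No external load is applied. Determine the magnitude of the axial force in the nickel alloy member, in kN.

Both members must finish at the same length. With the larger α, the nickel alloy tends to over-expand; the plates restrain it, putting the nickel alloy in compression and the invar in tension. With no external load the two internal forces are equal and opposite, magnitude P.
Setting the final lengths equal and cancelling L: (α₁ − α₂)ΔT = P/(A₁E₁) + P/(A₂E₂).
|α₁ − α₂|·ΔT = 12.1×10⁻⁶ × 173 = 0.002093.
1/(A₁E₁) + 1/(A₂E₂) = 1/(1525×198×10³) + 1/(850×147×10³) = 1.132×10⁻⁸ N⁻¹.
So P = 0.002093 / 1.132×10⁻⁸ = 185 kN.

P ≈ 185 kN (compressive in the nickel alloy)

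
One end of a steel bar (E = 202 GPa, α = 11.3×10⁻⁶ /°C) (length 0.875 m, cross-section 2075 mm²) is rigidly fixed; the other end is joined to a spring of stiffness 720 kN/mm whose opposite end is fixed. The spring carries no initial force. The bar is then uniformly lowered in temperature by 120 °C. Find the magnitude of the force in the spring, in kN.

Free thermal contraction: δ_free = αΔT L = 11.3×10⁻⁶ × 120 × 875 = 1.187 mm.
Let P be the tensile force in the spring. The bar extends elastically by PL/(AE) and the spring stretches by P/k; together these equal δ_free.
P [ L/(AE) + 1/k ] = δ_free → P [ 875/(2075×202×10³) + 1/(720×10³) ] = 1.187.
P = 1.187 / 3.476×10⁻⁶ = 341300 N.

P ≈ 341 kN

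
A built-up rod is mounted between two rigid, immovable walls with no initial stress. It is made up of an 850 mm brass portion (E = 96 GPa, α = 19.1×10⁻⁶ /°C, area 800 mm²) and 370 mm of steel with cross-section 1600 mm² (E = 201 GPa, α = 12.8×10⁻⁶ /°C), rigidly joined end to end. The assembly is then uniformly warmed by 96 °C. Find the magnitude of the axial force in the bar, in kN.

With the walls removed the bar would change length by δ_free = Σ αᵢΔT Lᵢ = 19.1×10⁻⁶×96×850 + 12.8×10⁻⁶×96×370 = 2.013 mm.
The walls prevent any net length change, so an axial force P (same in every segment) develops. Compatibility: P · Σ Lᵢ/(AᵢEᵢ) = δ_free.
The series flexibility is Σ Lᵢ/(AᵢEᵢ) = 850/(800×96×10³) + 370/(1600×201×10³) = 1.222×10⁻⁵ mm/N.
Hence P = δ_free / Σ(L/AE) = 2.013/1.222×10⁻⁵ = 164.8 kN (compressive).

P ≈ 165 kN (compressive)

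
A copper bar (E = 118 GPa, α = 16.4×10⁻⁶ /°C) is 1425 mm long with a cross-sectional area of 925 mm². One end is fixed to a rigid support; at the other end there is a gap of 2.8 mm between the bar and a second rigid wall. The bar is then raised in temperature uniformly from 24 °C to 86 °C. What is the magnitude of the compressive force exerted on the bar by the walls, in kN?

If the wall were absent the bar would grow by αΔT L = 16.4×10⁻⁶ × 62 × 1425 = 1.449 mm.
This is smaller than the 2.8 mm clearance, so the bar expands freely without reaching the stop — the stress is zero.

P ≈ 0 kN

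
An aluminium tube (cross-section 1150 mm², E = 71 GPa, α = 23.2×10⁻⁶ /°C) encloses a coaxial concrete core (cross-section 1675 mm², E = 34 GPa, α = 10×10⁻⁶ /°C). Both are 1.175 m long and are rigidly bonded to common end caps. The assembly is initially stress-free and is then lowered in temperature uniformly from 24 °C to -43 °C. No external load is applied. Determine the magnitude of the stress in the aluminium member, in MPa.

Equilibrium of a rigid end plate with no external load gives equal and opposite internal forces ±P in the two members. Since α_{aluminium} > α_{concrete}, cooling drives the aluminium into tension and the concrete into compression.
Compatibility of the two members (thermal + elastic change equal): (α₁ − α₂)ΔT = P·[1/(A₁E₁) + 1/(A₂E₂)].
|α₁ − α₂|·ΔT = 13.2×10⁻⁶ × 67 = 0.0008844.
1/(A₁E₁) + 1/(A₂E₂) = 1/(1150×71×10³) + 1/(1675×34×10³) = 2.981×10⁻⁸ N⁻¹.
So P = 0.0008844 / 2.981×10⁻⁸ = 29.67 kN.
σ_{aluminium} = P/A₁ = 29670/1150 = 25.8 MPa, tensile.

σ ≈ 25.8 MPa (tensile)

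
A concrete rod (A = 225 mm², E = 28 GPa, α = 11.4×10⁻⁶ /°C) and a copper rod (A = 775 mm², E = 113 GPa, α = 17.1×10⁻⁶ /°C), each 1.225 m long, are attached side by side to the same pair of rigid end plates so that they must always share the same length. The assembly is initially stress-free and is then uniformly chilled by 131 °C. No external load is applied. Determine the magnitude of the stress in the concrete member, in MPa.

The copper has the larger α, so on cooling it would change length more than the concrete if both were free. The rigid plates force a common final length, so the copper is put into tension and the concrete into compression, with equal and opposite forces P (no external load).
Equating the net (thermal + elastic) strains gives |α₁ − α₂|·ΔT = P·[1/(A₁E₁) + 1/(A₂E₂)].
|α₁ − α₂|·ΔT = 5.7×10⁻⁶ × 131 = 0.0007467.
1/(A₁E₁) + 1/(A₂E₂) = 1/(225×28×10³) + 1/(775×113×10³) = 1.701×10⁻⁷ N⁻¹.
P = 0.0007467 / 1.701×10⁻⁷ = 4389 N = 4.389 kN.
σ_{concrete} = P/A₁ = 4389/225 = 19.5 MPa, compressive.

σ ≈ 19.5 MPa (compressive)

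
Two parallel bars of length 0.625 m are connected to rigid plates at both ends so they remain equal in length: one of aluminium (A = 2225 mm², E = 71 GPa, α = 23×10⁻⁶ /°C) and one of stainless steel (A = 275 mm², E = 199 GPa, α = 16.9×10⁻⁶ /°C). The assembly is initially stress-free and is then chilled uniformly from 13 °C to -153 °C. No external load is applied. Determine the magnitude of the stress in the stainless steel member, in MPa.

The aluminium has the larger α, so on cooling it would change length more than the stainless steel if both were free. The rigid plates force a common final length, so the aluminium is put into tension and the stainless steel into compression, with equal and opposite forces P (no external load).
Equating the net (thermal + elastic) strains gives |α₁ − α₂|·ΔT = P·[1/(A₁E₁) + 1/(A₂E₂)].
|α₁ − α₂|·ΔT = 6.1×10⁻⁶ × 166 = 0.001013.
1/(A₁E₁) + 1/(A₂E₂) = 1/(2225×71×10³) + 1/(275×199×10³) = 2.46×10⁻⁸ N⁻¹.
P = 0.001013 / 2.46×10⁻⁸ = 41160 N = 41.16 kN.
σ_{stainless steel} = P/A₂ = 41160/275 = 149.7 MPa, compressive.

σ ≈ 150 MPa (compressive)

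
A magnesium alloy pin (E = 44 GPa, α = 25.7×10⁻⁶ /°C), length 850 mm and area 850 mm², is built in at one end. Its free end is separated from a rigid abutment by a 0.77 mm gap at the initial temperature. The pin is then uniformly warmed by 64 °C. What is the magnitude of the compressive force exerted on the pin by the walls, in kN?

P ≈ 27.6 kN

Unrestrained expansion: δ_free = αΔT L = 25.7×10⁻⁶ × 64 × 850 = 1.398 mm.
This exceeds the 0.77 mm gap, so the wall pushes back. The portion of expansion that must be recovered elastically is δ_free − gap = 1.398 − 0.77 = 0.6281 mm.
So σ = E(δ_free − g)/L = 44×10³ × 0.6281/850 = 32.51 MPa.
P = σA = 32.51 × 850 = 27.64 kN.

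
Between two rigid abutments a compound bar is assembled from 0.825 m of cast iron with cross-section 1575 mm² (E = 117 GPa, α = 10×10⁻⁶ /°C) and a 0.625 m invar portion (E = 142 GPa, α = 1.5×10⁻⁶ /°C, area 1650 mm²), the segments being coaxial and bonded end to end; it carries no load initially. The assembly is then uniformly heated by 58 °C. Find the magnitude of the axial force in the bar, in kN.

P ≈ 74.6 kN (compressive)

If the supports were absent, the total length change would be Σ αᵢΔT Lᵢ = 10×10⁻⁶×58×825 + 1.5×10⁻⁶×58×625 = 0.5329 mm.
Since the ends are fixed, an axial force P builds up, equal in every segment, with P · Σ Lᵢ/(AᵢEᵢ) = δ_free.
The series flexibility is Σ Lᵢ/(AᵢEᵢ) = 825/(1575×117×10³) + 625/(1650×142×10³) = 7.145×10⁻⁶ mm/N.
P = 0.5329 / 7.145×10⁻⁶ = 74590 N = 74.59 kN, compressive.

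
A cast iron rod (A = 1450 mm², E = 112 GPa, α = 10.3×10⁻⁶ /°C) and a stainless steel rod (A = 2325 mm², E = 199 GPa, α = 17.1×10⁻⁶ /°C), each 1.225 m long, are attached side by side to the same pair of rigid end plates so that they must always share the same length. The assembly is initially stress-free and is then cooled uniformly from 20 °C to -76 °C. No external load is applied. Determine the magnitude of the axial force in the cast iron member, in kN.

The stainless steel has the larger α, so on cooling it would change length more than the cast iron if both were free. The rigid plates force a common final length, so the stainless steel is put into tension and the cast iron into compression, with equal and opposite forces P (no external load).
Equating the net (thermal + elastic) strains gives |α₁ − α₂|·ΔT = P·[1/(A₁E₁) + 1/(A₂E₂)].
|α₁ − α₂|·ΔT = 6.8×10⁻⁶ × 96 = 0.0006528.
1/(A₁E₁) + 1/(A₂E₂) = 1/(1450×112×10³) + 1/(2325×199×10³) = 8.319×10⁻⁹ N⁻¹.
So P = 0.0006528 / 8.319×10⁻⁹ = 78.47 kN.

P ≈ 78.5 kN (compressive in the cast iron)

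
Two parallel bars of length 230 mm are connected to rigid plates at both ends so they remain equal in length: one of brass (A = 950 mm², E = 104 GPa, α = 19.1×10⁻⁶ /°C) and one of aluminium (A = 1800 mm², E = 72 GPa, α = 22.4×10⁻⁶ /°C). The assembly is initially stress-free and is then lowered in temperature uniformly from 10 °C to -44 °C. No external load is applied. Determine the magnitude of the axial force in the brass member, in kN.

P ≈ 9.99 kN (compressive in the brass)

Equilibrium of a rigid end plate with no external load gives equal and opposite internal forces ±P in the two members. Since α_{aluminium} > α_{brass}, cooling drives the aluminium into tension and the brass into compression.
Equating the net (thermal + elastic) strains gives |α₁ − α₂|·ΔT = P·[1/(A₁E₁) + 1/(A₂E₂)].
|α₁ − α₂|·ΔT = 3.3×10⁻⁶ × 54 = 0.0001782.
1/(A₁E₁) + 1/(A₂E₂) = 1/(950×104×10³) + 1/(1800×72×10³) = 1.784×10⁻⁸ N⁻¹.
P = 0.0001782 / 1.784×10⁻⁸ = 9990 N = 9.99 kN.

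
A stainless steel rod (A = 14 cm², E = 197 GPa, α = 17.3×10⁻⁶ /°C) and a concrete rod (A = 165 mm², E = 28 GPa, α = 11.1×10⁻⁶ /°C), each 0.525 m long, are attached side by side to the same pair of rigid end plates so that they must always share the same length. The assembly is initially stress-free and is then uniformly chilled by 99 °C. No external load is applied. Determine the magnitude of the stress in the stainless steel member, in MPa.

Both members must finish at the same length. With the larger α, the stainless steel tends to over-contract; the plates restrain it, putting the stainless steel in tension and the concrete in compression. With no external load the two internal forces are equal and opposite, magnitude P.
Compatibility of the two members (thermal + elastic change equal): (α₁ − α₂)ΔT = P·[1/(A₁E₁) + 1/(A₂E₂)].
|α₁ − α₂|·ΔT = 6.2×10⁻⁶ × 99 = 0.0006138.
1/(A₁E₁) + 1/(A₂E₂) = 1/(1400×197×10³) + 1/(165×28×10³) = 2.201×10⁻⁷ N⁻¹.
P = 0.0006138 / 2.201×10⁻⁷ = 2789 N = 2.789 kN.
σ_{stainless steel} = P/A₁ = 2789/1400 = 1.992 MPa, tensile.

σ ≈ 1.99 MPa (tensile)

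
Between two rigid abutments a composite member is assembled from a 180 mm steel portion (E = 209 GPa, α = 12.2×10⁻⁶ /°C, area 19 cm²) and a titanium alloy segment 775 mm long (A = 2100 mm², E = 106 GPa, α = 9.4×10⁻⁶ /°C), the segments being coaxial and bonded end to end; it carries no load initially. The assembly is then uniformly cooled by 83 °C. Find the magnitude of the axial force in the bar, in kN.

If the supports were absent, the total length change would be Σ αᵢΔT Lᵢ = 12.2×10⁻⁶×83×180 + 9.4×10⁻⁶×83×775 = 0.7869 mm.
The rigid supports impose zero overall length change; the single axial force P common to all segments must satisfy P Σ Lᵢ/(AᵢEᵢ) = δ_free.
Σ Lᵢ/(AᵢEᵢ) = 180/(1900×209×10³) + 775/(2100×106×10³) = 3.935×10⁻⁶ mm/N.
Hence P = δ_free / Σ(L/AE) = 0.7869/3.935×10⁻⁶ = 200 kN (tensile).

P ≈ 200 kN (tensile)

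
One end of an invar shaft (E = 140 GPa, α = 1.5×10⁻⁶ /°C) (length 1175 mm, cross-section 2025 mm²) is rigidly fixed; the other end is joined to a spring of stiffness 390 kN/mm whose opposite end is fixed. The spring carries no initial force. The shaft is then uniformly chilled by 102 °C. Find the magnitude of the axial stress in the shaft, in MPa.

Free thermal contraction: δ_free = αΔT L = 1.5×10⁻⁶ × 102 × 1175 = 0.1798 mm.
Let P be the tensile force in the spring. The shaft extends elastically by PL/(AE) and the spring stretches by P/k; together these equal δ_free.
P [ L/(AE) + 1/k ] = δ_free → P [ 1175/(2025×140×10³) + 1/(390×10³) ] = 0.1798.
P = 0.1798 / 6.709×10⁻⁶ = 26800 N.
σ = P/A = 26800/2025 = 13.23 MPa.

σ ≈ 13.2 MPa (tensile)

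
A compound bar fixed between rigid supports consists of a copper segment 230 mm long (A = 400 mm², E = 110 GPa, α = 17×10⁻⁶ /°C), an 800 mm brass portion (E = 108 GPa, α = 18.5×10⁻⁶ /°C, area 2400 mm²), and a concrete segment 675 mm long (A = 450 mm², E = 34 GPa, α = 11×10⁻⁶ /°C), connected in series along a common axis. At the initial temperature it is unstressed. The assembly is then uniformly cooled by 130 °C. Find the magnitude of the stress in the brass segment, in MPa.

If the supports were absent, the total length change would be Σ αᵢΔT Lᵢ = 17×10⁻⁶×130×230 + 18.5×10⁻⁶×130×800 + 11×10⁻⁶×130×675 = 3.398 mm.
The walls prevent any net length change, so an axial force P (same in every segment) develops. Compatibility: P · Σ Lᵢ/(AᵢEᵢ) = δ_free.
The series flexibility is Σ Lᵢ/(AᵢEᵢ) = 230/(400×110×10³) + 800/(2400×108×10³) + 675/(450×34×10³) = 5.243×10⁻⁵ mm/N.
P = 3.398 / 5.243×10⁻⁵ = 64800 N = 64.8 kN, tensile.
σ_{brass} = P / A = 64800 / 2400 = 27 MPa.

σ ≈ 27 MPa (tensile)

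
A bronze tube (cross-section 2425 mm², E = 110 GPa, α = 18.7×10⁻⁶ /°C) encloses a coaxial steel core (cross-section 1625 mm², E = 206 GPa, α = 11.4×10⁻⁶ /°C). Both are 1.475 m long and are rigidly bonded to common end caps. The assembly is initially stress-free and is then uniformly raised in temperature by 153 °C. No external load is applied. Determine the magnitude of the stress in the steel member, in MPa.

σ ≈ 102 MPa (tensile)

Equilibrium of a rigid end plate with no external load gives equal and opposite internal forces ±P in the two members. Since α_{bronze} > α_{steel}, heating drives the bronze into compression and the steel into tension.
Setting the final lengths equal and cancelling L: (α₁ − α₂)ΔT = P/(A₁E₁) + P/(A₂E₂).
|α₁ − α₂|·ΔT = 7.3×10⁻⁶ × 153 = 0.001117.
1/(A₁E₁) + 1/(A₂E₂) = 1/(2425×110×10³) + 1/(1625×206×10³) = 6.736×10⁻⁹ N⁻¹.
P = 0.001117 / 6.736×10⁻⁹ = 165800 N = 165.8 kN.
σ_{steel} = P/A₂ = 165800/1625 = 102 MPa, tensile.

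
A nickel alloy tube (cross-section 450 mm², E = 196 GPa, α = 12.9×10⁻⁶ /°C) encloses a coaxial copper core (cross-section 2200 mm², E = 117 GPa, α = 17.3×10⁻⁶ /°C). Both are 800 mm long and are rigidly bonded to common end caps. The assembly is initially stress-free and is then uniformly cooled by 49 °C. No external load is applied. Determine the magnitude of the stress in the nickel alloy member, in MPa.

Equilibrium of a rigid end plate with no external load gives equal and opposite internal forces ±P in the two members. Since α_{copper} > α_{nickel alloy}, cooling drives the copper into tension and the nickel alloy into compression.
Equating the net (thermal + elastic) strains gives |α₁ − α₂|·ΔT = P·[1/(A₁E₁) + 1/(A₂E₂)].
|α₁ − α₂|·ΔT = 4.4×10⁻⁶ × 49 = 0.0002156.
1/(A₁E₁) + 1/(A₂E₂) = 1/(450×196×10³) + 1/(2200×117×10³) = 1.522×10⁻⁸ N⁻¹.
So P = 0.0002156 / 1.522×10⁻⁸ = 14.16 kN.
σ_{nickel alloy} = P/A₁ = 14160/450 = 31.47 MPa, compressive.

σ ≈ 31.5 MPa (compressive)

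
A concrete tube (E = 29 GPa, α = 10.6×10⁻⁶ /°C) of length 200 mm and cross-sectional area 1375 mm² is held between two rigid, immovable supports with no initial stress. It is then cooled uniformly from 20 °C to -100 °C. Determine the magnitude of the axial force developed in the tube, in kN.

P ≈ 50.7 kN (tensile)

With zero net strain, σ = E·αΔT = 29 GPa × 10.6×10⁻⁶ × 120 = 36.89 MPa.
Then P = σA = 36.89 × 1375 mm² = 50.72 kN, tensile.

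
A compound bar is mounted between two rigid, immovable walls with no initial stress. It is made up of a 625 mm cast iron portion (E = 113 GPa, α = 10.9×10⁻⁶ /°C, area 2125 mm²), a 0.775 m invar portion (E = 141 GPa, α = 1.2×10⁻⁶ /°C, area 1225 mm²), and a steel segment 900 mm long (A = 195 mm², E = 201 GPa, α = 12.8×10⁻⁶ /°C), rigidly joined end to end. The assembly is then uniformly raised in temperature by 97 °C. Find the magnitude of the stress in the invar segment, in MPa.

With the walls removed the bar would change length by δ_free = Σ αᵢΔT Lᵢ = 10.9×10⁻⁶×97×625 + 1.2×10⁻⁶×97×775 + 12.8×10⁻⁶×97×900 = 1.868 mm.
The walls prevent any net length change, so an axial force P (same in every segment) develops. Compatibility: P · Σ Lᵢ/(AᵢEᵢ) = δ_free.
The series flexibility is Σ Lᵢ/(AᵢEᵢ) = 625/(2125×113×10³) + 775/(1225×141×10³) + 900/(195×201×10³) = 3.005×10⁻⁵ mm/N.
P = 1.868 / 3.005×10⁻⁵ = 62170 N = 62.17 kN, compressive.
σ_{invar} = P / A = 62170 / 1225 = 50.75 MPa.

σ ≈ 50.8 MPa (compressive)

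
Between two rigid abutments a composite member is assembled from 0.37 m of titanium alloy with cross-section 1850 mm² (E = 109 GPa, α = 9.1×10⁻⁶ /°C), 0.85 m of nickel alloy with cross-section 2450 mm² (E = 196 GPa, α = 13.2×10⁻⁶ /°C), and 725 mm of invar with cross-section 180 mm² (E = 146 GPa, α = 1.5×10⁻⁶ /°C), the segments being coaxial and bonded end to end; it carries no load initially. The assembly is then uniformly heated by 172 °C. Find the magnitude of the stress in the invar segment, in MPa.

Free thermal expansion of the whole bar: Σ αᵢΔT Lᵢ = 9.1×10⁻⁶×172×370 + 13.2×10⁻⁶×172×850 + 1.5×10⁻⁶×172×725 = 2.696 mm.
The walls prevent any net length change, so an axial force P (same in every segment) develops. Compatibility: P · Σ Lᵢ/(AᵢEᵢ) = δ_free.
Σ Lᵢ/(AᵢEᵢ) = 370/(1850×109×10³) + 850/(2450×196×10³) + 725/(180×146×10³) = 3.119×10⁻⁵ mm/N.
Hence P = δ_free / Σ(L/AE) = 2.696/3.119×10⁻⁵ = 86.43 kN (compressive).
σ_{invar} = P / A = 86430 / 180 = 480.2 MPa.

σ ≈ 480 MPa (compressive)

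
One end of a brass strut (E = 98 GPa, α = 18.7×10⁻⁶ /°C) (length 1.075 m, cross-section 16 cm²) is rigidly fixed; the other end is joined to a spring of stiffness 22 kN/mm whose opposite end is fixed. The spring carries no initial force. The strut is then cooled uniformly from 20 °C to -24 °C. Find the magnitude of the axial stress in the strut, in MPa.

σ ≈ 10.6 MPa (tensile)

The unrestrained thermal change is αΔT L = 18.7×10⁻⁶ × 44 × 1075 = 0.8845 mm.
Let P be the tensile force in the spring. The strut extends elastically by PL/(AE) and the spring stretches by P/k; together these equal δ_free.
P [ L/(AE) + 1/k ] = δ_free → P [ 1075/(1600×98×10³) + 1/(22×10³) ] = 0.8845.
P = 0.8845 / 5.231×10⁻⁵ = 16910 N.
σ = P/A = 16910/1600 = 10.57 MPa.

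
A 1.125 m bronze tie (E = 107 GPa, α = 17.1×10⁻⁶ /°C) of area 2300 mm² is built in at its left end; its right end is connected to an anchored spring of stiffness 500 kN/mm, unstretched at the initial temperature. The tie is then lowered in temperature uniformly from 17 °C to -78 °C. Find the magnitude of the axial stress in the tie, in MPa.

Free thermal contraction: δ_free = αΔT L = 17.1×10⁻⁶ × 95 × 1125 = 1.828 mm.
Let P be the tensile force in the spring. The tie extends elastically by PL/(AE) and the spring stretches by P/k; together these equal δ_free.
So P = δ_free / [L/(AE) + 1/k] = 1.828 / [ 1125/(2300×107×10³) + 1/(500×10³) ].
P = 1.828 / 6.571×10⁻⁶ = 278100 N.
σ = P/A = 278100/2300 = 120.9 MPa.

σ ≈ 121 MPa (tensile)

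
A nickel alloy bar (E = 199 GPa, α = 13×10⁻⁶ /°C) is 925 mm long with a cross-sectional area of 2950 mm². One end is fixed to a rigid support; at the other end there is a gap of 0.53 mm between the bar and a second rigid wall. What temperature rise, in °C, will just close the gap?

The gap closes when αΔT L = 0.53 mm, since the bar is still unstressed at that instant.
So ΔT = g/(αL) = 0.53/(13×10⁻⁶ × 925) = 44.07 °C.

ΔT ≈ 44.1 °C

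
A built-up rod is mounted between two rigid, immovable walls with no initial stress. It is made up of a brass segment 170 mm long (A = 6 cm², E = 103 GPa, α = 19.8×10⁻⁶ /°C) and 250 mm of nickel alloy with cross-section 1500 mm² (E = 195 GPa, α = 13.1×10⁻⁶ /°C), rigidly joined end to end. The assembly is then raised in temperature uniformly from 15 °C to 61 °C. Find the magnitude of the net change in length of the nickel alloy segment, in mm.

Free thermal expansion of the whole bar: Σ αᵢΔT Lᵢ = 19.8×10⁻⁶×46×170 + 13.1×10⁻⁶×46×250 = 0.3055 mm.
The walls prevent any net length change, so an axial force P (same in every segment) develops. Compatibility: P · Σ Lᵢ/(AᵢEᵢ) = δ_free.
The series flexibility is Σ Lᵢ/(AᵢEᵢ) = 170/(600×103×10³) + 250/(1500×195×10³) = 3.606×10⁻⁶ mm/N.
Hence P = δ_free / Σ(L/AE) = 0.3055/3.606×10⁻⁶ = 84.73 kN (compressive).
For the nickel alloy segment, free thermal change = 13.1×10⁻⁶×46×250 = 0.1506 mm and elastic change from P = 84730×250/(1500×195×10³) = 0.07242 mm; these oppose, so the net change is 0.0782 mm (segment lengthens).

|ΔL| ≈ 0.0782 mm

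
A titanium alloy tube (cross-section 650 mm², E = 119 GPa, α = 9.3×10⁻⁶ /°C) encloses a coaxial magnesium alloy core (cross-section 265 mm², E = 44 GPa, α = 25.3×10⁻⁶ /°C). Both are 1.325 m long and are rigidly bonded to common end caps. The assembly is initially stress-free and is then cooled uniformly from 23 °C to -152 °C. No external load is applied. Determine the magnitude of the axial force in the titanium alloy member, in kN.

Equilibrium of a rigid end plate with no external load gives equal and opposite internal forces ±P in the two members. Since α_{magnesium alloy} > α_{titanium alloy}, cooling drives the magnesium alloy into tension and the titanium alloy into compression.
Compatibility of the two members (thermal + elastic change equal): (α₁ − α₂)ΔT = P·[1/(A₁E₁) + 1/(A₂E₂)].
|α₁ − α₂|·ΔT = 16×10⁻⁶ × 175 = 0.0028.
1/(A₁E₁) + 1/(A₂E₂) = 1/(650×119×10³) + 1/(265×44×10³) = 9.869×10⁻⁸ N⁻¹.
So P = 0.0028 / 9.869×10⁻⁸ = 28.37 kN.

P ≈ 28.4 kN (compressive in the titanium alloy)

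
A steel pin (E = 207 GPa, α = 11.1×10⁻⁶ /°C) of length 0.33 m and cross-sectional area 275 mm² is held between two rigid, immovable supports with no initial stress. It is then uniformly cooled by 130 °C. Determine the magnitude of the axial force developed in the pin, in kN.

P ≈ 82.1 kN (tensile)

With zero net strain, σ = E·αΔT = 207 GPa × 11.1×10⁻⁶ × 130 = 298.7 MPa.
Then P = σA = 298.7 × 275 mm² = 82.14 kN, tensile.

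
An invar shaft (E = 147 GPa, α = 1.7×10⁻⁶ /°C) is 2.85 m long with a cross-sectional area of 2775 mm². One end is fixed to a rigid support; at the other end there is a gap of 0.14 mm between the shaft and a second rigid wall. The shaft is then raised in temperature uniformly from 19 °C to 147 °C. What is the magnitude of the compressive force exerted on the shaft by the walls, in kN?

Free thermal elongation = αΔT L = 1.7×10⁻⁶ × 128 × 2850 = 0.6202 mm.
This exceeds the 0.14 mm gap, so the wall pushes back. The portion of expansion that must be recovered elastically is δ_free − gap = 0.6202 − 0.14 = 0.4802 mm.
Compatibility: PL/(AE) = 0.4802 mm, so σ = P/A = E × (0.4802/2850) = 24.77 MPa.
P = σA = 24.77 × 2775 = 68.73 kN.

P ≈ 68.7 kN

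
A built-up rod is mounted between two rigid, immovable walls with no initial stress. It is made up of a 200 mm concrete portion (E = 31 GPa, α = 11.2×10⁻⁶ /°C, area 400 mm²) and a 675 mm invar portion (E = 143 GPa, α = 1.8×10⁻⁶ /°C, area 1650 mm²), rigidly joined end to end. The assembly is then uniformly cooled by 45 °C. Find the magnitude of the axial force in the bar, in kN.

P ≈ 8.19 kN (tensile)

Free thermal contraction of the whole bar: Σ αᵢΔT Lᵢ = 11.2×10⁻⁶×45×200 + 1.8×10⁻⁶×45×675 = 0.1555 mm.
The walls prevent any net length change, so an axial force P (same in every segment) develops. Compatibility: P · Σ Lᵢ/(AᵢEᵢ) = δ_free.
Σ Lᵢ/(AᵢEᵢ) = 200/(400×31×10³) + 675/(1650×143×10³) = 1.899×10⁻⁵ mm/N.
P = 0.1555 / 1.899×10⁻⁵ = 8187 N = 8.187 kN, tensile.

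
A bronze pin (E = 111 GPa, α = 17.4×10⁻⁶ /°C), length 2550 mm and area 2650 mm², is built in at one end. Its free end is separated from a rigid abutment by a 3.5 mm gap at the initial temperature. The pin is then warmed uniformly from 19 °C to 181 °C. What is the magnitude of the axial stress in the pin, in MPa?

σ ≈ 161 MPa (compressive)

If the wall were absent the pin would grow by αΔT L = 17.4×10⁻⁶ × 162 × 2550 = 7.188 mm.
The gap closes (δ_free > 3.5 mm) and the wall then resists a further 7.188 − 3.5 = 3.688 mm of expansion.
So σ = E(δ_free − g)/L = 111×10³ × 3.688/2550 = 160.5 MPa.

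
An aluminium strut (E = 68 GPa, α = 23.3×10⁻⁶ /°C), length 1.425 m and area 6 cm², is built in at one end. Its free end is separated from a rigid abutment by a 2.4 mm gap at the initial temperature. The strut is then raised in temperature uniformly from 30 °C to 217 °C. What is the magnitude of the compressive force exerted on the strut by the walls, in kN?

Unrestrained expansion: δ_free = αΔT L = 23.3×10⁻⁶ × 187 × 1425 = 6.209 mm.
This exceeds the 2.4 mm gap, so the wall pushes back. The portion of expansion that must be recovered elastically is δ_free − gap = 6.209 − 2.4 = 3.809 mm.
So σ = E(δ_free − g)/L = 68×10³ × 3.809/1425 = 181.8 MPa.
P = σA = 181.8 × 600 = 109.1 kN.

P ≈ 109 kN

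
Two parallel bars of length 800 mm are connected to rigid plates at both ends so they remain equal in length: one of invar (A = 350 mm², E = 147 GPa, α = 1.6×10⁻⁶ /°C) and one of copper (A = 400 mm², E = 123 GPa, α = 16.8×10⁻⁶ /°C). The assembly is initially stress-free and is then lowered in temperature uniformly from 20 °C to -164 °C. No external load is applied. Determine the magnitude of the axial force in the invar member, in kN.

Equilibrium of a rigid end plate with no external load gives equal and opposite internal forces ±P in the two members. Since α_{copper} > α_{invar}, cooling drives the copper into tension and the invar into compression.
Compatibility of the two members (thermal + elastic change equal): (α₁ − α₂)ΔT = P·[1/(A₁E₁) + 1/(A₂E₂)].
|α₁ − α₂|·ΔT = 15.2×10⁻⁶ × 184 = 0.002797.
1/(A₁E₁) + 1/(A₂E₂) = 1/(350×147×10³) + 1/(400×123×10³) = 3.976×10⁻⁸ N⁻¹.
P = 0.002797 / 3.976×10⁻⁸ = 70340 N = 70.34 kN.

P ≈ 70.3 kN (compressive in the invar)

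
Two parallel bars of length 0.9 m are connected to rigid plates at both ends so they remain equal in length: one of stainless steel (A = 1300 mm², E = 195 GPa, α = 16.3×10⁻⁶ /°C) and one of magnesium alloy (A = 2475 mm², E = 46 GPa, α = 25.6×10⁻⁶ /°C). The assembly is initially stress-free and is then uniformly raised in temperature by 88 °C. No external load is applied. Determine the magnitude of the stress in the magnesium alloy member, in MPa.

σ ≈ 26 MPa (compressive)

Both members must finish at the same length. With the larger α, the magnesium alloy tends to over-expand; the plates restrain it, putting the magnesium alloy in compression and the stainless steel in tension. With no external load the two internal forces are equal and opposite, magnitude P.
Compatibility of the two members (thermal + elastic change equal): (α₁ − α₂)ΔT = P·[1/(A₁E₁) + 1/(A₂E₂)].
|α₁ − α₂|·ΔT = 9.3×10⁻⁶ × 88 = 0.0008184.
1/(A₁E₁) + 1/(A₂E₂) = 1/(1300×195×10³) + 1/(2475×46×10³) = 1.273×10⁻⁸ N⁻¹.
P = 0.0008184 / 1.273×10⁻⁸ = 64300 N = 64.3 kN.
σ_{magnesium alloy} = P/A₂ = 64300/2475 = 25.98 MPa, compressive.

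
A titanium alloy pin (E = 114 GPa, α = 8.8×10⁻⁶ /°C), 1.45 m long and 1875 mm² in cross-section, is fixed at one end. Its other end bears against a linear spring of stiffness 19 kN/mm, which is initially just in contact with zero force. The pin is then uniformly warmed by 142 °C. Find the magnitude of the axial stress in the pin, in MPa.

σ ≈ 16.3 MPa (compressive)

If the spring were absent the pin would lengthen by αΔT L = 8.8×10⁻⁶ × 142 × 1450 = 1.812 mm.
With a force P in the spring, the elastic change of the pin is PL/(AE) and that of the spring is P/k; compatibility requires their sum to equal δ_free.
So P = δ_free / [L/(AE) + 1/k] = 1.812 / [ 1450/(1875×114×10³) + 1/(19×10³) ].
P = 1.812 / 5.942×10⁻⁵ = 30500 N.
σ = P/A = 30500/1875 = 16.26 MPa.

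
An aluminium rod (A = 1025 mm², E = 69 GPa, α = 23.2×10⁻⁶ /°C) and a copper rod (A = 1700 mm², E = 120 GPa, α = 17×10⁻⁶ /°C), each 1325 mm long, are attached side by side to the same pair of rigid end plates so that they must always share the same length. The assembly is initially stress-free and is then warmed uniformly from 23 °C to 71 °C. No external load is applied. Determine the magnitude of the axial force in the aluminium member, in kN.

P ≈ 15.6 kN (compressive in the aluminium)

Both members must finish at the same length. With the larger α, the aluminium tends to over-expand; the plates restrain it, putting the aluminium in compression and the copper in tension. With no external load the two internal forces are equal and opposite, magnitude P.
Compatibility of the two members (thermal + elastic change equal): (α₁ − α₂)ΔT = P·[1/(A₁E₁) + 1/(A₂E₂)].
|α₁ − α₂|·ΔT = 6.2×10⁻⁶ × 48 = 0.0002976.
1/(A₁E₁) + 1/(A₂E₂) = 1/(1025×69×10³) + 1/(1700×120×10³) = 1.904×10⁻⁸ N⁻¹.
So P = 0.0002976 / 1.904×10⁻⁸ = 15.63 kN.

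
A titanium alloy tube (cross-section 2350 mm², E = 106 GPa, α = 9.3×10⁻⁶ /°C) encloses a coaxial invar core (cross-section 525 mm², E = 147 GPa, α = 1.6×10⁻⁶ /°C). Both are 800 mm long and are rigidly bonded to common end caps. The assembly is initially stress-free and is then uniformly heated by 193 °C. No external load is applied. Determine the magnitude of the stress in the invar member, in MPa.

σ ≈ 167 MPa (tensile)

The titanium alloy has the larger α, so on heating it would change length more than the invar if both were free. The rigid plates force a common final length, so the titanium alloy is put into compression and the invar into tension, with equal and opposite forces P (no external load).
Equating the net (thermal + elastic) strains gives |α₁ − α₂|·ΔT = P·[1/(A₁E₁) + 1/(A₂E₂)].
|α₁ − α₂|·ΔT = 7.7×10⁻⁶ × 193 = 0.001486.
1/(A₁E₁) + 1/(A₂E₂) = 1/(2350×106×10³) + 1/(525×147×10³) = 1.697×10⁻⁸ N⁻¹.
P = 0.001486 / 1.697×10⁻⁸ = 87560 N = 87.56 kN.
σ_{invar} = P/A₂ = 87560/525 = 166.8 MPa, tensile.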